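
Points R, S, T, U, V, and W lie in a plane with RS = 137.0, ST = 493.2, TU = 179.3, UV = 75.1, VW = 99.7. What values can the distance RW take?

The maximum is all hops collinear in one direction: 137.0 + 493.2 + 179.3 + 75.1 + 99.7 = 984.3.
The longest hop is 493.2; the others sum to 491.1. Folding the others back against it leaves at least 493.2 − 491.1 = 2.1.

2.1 ≤ RW ≤ 984.3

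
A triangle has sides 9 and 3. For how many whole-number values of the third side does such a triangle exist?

5

The third side lies in the open interval (6, 12).
Integers from 7 to 11 inclusive: 11 − 7 + 1 = 5.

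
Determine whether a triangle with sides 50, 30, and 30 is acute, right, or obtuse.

obtuse

Compare the square of the longest side to the sum of squares of the other two: 30² + 30² = 1800 < 2500 = 50².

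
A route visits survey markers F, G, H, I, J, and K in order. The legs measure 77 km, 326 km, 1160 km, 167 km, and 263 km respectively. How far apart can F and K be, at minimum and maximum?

327 ≤ FK ≤ 1993 km

The maximum is all hops collinear in one direction: 77 + 326 + 1160 + 167 + 263 = 1993.
The longest hop is 1160; the others sum to 833. Folding the others back against it leaves at least 1160 − 833 = 327.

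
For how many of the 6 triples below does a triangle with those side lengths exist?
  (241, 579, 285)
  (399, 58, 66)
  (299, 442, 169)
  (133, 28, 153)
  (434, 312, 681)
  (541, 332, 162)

3

(241,285,579): 241+285 ≤ 579 → not valid
(58,66,399): 58+66 ≤ 399 → not valid
(169,299,442): 169+299 > 442 → valid
(28,133,153): 28+133 > 153 → valid
(312,434,681): 312+434 > 681 → valid
(162,332,541): 162+332 ≤ 541 → not valid
3 of the 6 triples form a triangle.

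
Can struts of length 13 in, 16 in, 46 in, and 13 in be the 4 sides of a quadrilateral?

For a quadrilateral, each side must be shorter than the sum of the others.
Here the longest side is 46, but the remaining 3 sides sum to only 42.

No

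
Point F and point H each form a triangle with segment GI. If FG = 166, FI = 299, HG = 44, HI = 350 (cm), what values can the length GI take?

From triangle FGI: |166 − 299| < GI < 166 + 299, i.e. 133 < GI < 465.
From triangle HGI: 306 < GI < 394.
Both must hold, so GI lies in the intersection.

306 < GI < 394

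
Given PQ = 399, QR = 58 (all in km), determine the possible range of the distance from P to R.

By the triangle inequality, |399 − 58| ≤ PR ≤ 399 + 58.

341 ≤ PR ≤ 457 km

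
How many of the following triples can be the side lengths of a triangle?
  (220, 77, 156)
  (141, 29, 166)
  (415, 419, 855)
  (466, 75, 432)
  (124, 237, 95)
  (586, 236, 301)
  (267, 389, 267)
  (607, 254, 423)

(77,156,220): 77+156 > 220 → valid
(29,141,166): 29+141 > 166 → valid
(415,419,855): 415+419 ≤ 855 → not valid
(75,432,466): 75+432 > 466 → valid
(95,124,237): 95+124 ≤ 237 → not valid
(236,301,586): 236+301 ≤ 586 → not valid
(267,267,389): 267+267 > 389 → valid
(254,423,607): 254+423 > 607 → valid
5 of the 8 triples form a triangle.

5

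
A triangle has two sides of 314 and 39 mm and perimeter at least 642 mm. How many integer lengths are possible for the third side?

Triangle inequality: 275 < x < 353. Perimeter ≥ 642 gives x ≥ 642 − 314 − 39 = 289.
So 289 ≤ x < 353; integers 289 through 352: 64 values.

64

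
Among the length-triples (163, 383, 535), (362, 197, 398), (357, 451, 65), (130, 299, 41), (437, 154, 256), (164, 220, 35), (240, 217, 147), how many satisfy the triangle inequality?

3

(163,383,535): 163+383 > 535 → valid
(197,362,398): 197+362 > 398 → valid
(65,357,451): 65+357 ≤ 451 → not valid
(41,130,299): 41+130 ≤ 299 → not valid
(154,256,437): 154+256 ≤ 437 → not valid
(35,164,220): 35+164 ≤ 220 → not valid
(147,217,240): 147+217 > 240 → valid
3 of the 7 triples form a triangle.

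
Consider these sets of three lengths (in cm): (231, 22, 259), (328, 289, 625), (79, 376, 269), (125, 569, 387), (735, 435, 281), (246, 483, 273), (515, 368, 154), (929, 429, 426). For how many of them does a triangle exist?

2

(22,231,259): 22+231 ≤ 259 → not valid
(289,328,625): 289+328 ≤ 625 → not valid
(79,269,376): 79+269 ≤ 376 → not valid
(125,387,569): 125+387 ≤ 569 → not valid
(281,435,735): 281+435 ≤ 735 → not valid
(246,273,483): 246+273 > 483 → valid
(154,368,515): 154+368 > 515 → valid
(426,429,929): 426+429 ≤ 929 → not valid
2 of the 8 triples form a triangle.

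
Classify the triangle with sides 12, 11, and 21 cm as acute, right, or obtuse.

obtuse

Compare the square of the longest side to the sum of squares of the other two: 11² + 12² = 265 < 441 = 21².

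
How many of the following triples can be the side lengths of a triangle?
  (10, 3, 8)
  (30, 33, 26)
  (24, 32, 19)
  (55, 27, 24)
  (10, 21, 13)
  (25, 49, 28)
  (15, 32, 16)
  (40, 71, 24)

5

(3,8,10): 3+8 > 10 → valid
(26,30,33): 26+30 > 33 → valid
(19,24,32): 19+24 > 32 → valid
(24,27,55): 24+27 ≤ 55 → not valid
(10,13,21): 10+13 > 21 → valid
(25,28,49): 25+28 > 49 → valid
(15,16,32): 15+16 ≤ 32 → not valid
(24,40,71): 24+40 ≤ 71 → not valid
5 of the 8 triples form a triangle.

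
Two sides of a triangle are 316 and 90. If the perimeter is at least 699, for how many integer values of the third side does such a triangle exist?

Triangle inequality: 226 < x < 406. Perimeter ≥ 699 gives x ≥ 699 − 316 − 90 = 293.
So 293 ≤ x < 406; integers 293 through 405: 113 values.

113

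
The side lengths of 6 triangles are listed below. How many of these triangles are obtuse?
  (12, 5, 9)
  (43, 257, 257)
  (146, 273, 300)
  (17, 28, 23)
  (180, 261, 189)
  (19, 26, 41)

2

(12,5,9): 5²+9² = 106 < 144 = 12² → obtuse
(43,257,257): 43²+257² = 67898 > 66049 = 257² → acute
(146,273,300): 146²+273² = 95845 > 90000 = 300² → acute
(17,28,23): 17²+23² = 818 > 784 = 28² → acute
(180,261,189): 180²+189² = 68121 = 261² → right
(19,26,41): 19²+26² = 1037 < 1681 = 41² → obtuse
2 of the 6 are obtuse.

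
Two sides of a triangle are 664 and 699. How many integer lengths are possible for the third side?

1327

The third side lies in the open interval (35, 1363).
Integers from 36 to 1362 inclusive: 1362 − 36 + 1 = 1327.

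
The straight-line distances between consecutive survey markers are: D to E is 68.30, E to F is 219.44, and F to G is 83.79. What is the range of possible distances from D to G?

The maximum is all hops collinear in one direction: 68.30 + 219.44 + 83.79 = 371.53.
The longest hop is 219.44; the others sum to 152.09. Folding the others back against it leaves at least 219.44 − 152.09 = 67.35.

67.35 ≤ DG ≤ 371.53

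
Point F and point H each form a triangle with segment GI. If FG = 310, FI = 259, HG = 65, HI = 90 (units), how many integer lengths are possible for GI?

103

From triangle FGI: 51 < GI < 569.
From triangle HGI: 25 < GI < 155.
Intersection: 51 < GI < 155, so integers 52 through 154: 103 values.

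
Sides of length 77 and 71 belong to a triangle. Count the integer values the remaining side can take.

The third side lies in the open interval (6, 148).
Integers from 7 to 147 inclusive: 147 − 7 + 1 = 141.

141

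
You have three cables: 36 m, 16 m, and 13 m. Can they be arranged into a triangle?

The longest side is 36, but the other two sum to only 29.
29 < 36, so the triangle inequality fails.

No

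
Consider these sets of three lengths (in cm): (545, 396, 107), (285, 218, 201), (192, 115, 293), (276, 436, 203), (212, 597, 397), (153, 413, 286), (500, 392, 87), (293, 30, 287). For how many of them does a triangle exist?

(107,396,545): 107+396 ≤ 545 → not valid
(201,218,285): 201+218 > 285 → valid
(115,192,293): 115+192 > 293 → valid
(203,276,436): 203+276 > 436 → valid
(212,397,597): 212+397 > 597 → valid
(153,286,413): 153+286 > 413 → valid
(87,392,500): 87+392 ≤ 500 → not valid
(30,287,293): 30+287 > 293 → valid
6 of the 8 triples form a triangle.

6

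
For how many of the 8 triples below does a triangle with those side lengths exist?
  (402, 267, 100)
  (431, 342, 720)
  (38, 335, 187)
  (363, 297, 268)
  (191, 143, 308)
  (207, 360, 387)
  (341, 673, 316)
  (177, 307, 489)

4

(100,267,402): 100+267 ≤ 402 → not valid
(342,431,720): 342+431 > 720 → valid
(38,187,335): 38+187 ≤ 335 → not valid
(268,297,363): 268+297 > 363 → valid
(143,191,308): 143+191 > 308 → valid
(207,360,387): 207+360 > 387 → valid
(316,341,673): 316+341 ≤ 673 → not valid
(177,307,489): 177+307 ≤ 489 → not valid
4 of the 8 triples form a triangle.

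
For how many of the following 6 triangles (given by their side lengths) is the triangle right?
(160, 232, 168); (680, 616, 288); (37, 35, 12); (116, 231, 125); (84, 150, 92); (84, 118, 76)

3

(160,232,168): 160²+168² = 53824 = 232² → right
(680,616,288): 288²+616² = 462400 = 680² → right
(37,35,12): 12²+35² = 1369 = 37² → right
(116,231,125): 116²+125² = 29081 < 53361 = 231² → obtuse
(84,150,92): 84²+92² = 15520 < 22500 = 150² → obtuse
(84,118,76): 76²+84² = 12832 < 13924 = 118² → obtuse
3 of the 6 are right.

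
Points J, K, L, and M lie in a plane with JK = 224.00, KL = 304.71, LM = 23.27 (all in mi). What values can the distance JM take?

The maximum is all hops collinear in one direction: 224.00 + 304.71 + 23.27 = 551.98.
The longest hop is 304.71; the others sum to 247.27. Folding the others back against it leaves at least 304.71 − 247.27 = 57.44.

57.44 ≤ JM ≤ 551.98 mi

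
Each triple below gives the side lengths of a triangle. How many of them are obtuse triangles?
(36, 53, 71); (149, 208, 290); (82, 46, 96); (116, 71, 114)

(36,53,71): 36²+53² = 4105 < 5041 = 71² → obtuse
(149,208,290): 149²+208² = 65465 < 84100 = 290² → obtuse
(82,46,96): 46²+82² = 8840 < 9216 = 96² → obtuse
(116,71,114): 71²+114² = 18037 > 13456 = 116² → acute
3 of the 4 are obtuse.

3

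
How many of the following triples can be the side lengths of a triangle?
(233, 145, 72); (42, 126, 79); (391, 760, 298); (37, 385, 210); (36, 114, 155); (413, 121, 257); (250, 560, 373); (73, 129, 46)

1

(72,145,233): 72+145 ≤ 233 → not valid
(42,79,126): 42+79 ≤ 126 → not valid
(298,391,760): 298+391 ≤ 760 → not valid
(37,210,385): 37+210 ≤ 385 → not valid
(36,114,155): 36+114 ≤ 155 → not valid
(121,257,413): 121+257 ≤ 413 → not valid
(250,373,560): 250+373 > 560 → valid
(46,73,129): 46+73 ≤ 129 → not valid
1 of the 8 triples forms a triangle.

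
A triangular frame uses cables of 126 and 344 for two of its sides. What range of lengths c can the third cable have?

218 < c < 470

By the triangle inequality, c must be less than 126 + 344 = 470 and greater than |126 − 344| = 218.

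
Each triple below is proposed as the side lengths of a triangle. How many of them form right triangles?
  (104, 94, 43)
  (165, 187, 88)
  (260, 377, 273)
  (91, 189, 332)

(104,94,43): 43²+94² = 10685 < 10816 = 104² → obtuse
(165,187,88): 88²+165² = 34969 = 187² → right
(260,377,273): 260²+273² = 142129 = 377² → right
(91,189,332): 91+189 ≤ 332, not a triangle
2 of the 4 are right.

2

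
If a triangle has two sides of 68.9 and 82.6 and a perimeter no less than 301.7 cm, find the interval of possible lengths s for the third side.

Triangle inequality alone gives 13.7 < s < 151.5.
The perimeter condition gives s ≥ 301.7 − 68.9 − 82.6 = 150.2.
Intersecting the two: 150.2 ≤ s < 151.5.

150.2 ≤ s < 151.5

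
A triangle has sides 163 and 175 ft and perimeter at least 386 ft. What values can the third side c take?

48 ≤ c < 338

Triangle inequality alone gives 12 < c < 338.
The perimeter condition gives c ≥ 386 − 163 − 175 = 48.
Intersecting the two: 48 ≤ c < 338.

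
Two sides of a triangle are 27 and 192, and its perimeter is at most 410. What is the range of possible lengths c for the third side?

165 < c ≤ 191

Triangle inequality alone gives 165 < c < 219.
The perimeter condition gives c ≤ 410 − 27 − 192 = 191.
Intersecting the two: 165 < c ≤ 191.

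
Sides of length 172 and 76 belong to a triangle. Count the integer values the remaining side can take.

The third side lies in the open interval (96, 248).
Integers from 97 to 247 inclusive: 247 − 97 + 1 = 151.

151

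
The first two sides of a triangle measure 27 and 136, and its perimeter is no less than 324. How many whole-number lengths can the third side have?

2

Triangle inequality: 109 < x < 163. Perimeter ≥ 324 gives x ≥ 324 − 27 − 136 = 161.
So 161 ≤ x < 163; integers 161 through 162: 2 values.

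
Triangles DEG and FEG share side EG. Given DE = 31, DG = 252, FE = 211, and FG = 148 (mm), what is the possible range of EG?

From triangle DEG: |31 − 252| < EG < 31 + 252, i.e. 221 < EG < 283.
From triangle FEG: 63 < EG < 359.
Both must hold, so EG lies in the intersection.

221 < EG < 283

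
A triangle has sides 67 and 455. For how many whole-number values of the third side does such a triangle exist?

133

The third side lies in the open interval (388, 522).
Integers from 389 to 521 inclusive: 521 − 389 + 1 = 133.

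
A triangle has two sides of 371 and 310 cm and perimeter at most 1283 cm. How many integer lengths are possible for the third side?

Triangle inequality: 61 < x < 681. Perimeter ≤ 1283 gives x ≤ 1283 − 371 − 310 = 602.
So 61 < x ≤ 602; integers 62 through 602: 541 values.

541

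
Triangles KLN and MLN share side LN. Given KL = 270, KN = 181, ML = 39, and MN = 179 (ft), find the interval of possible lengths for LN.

140 < LN < 218

From triangle KLN: |270 − 181| < LN < 270 + 181, i.e. 89 < LN < 451.
From triangle MLN: 140 < LN < 218.
Both must hold, so LN lies in the intersection.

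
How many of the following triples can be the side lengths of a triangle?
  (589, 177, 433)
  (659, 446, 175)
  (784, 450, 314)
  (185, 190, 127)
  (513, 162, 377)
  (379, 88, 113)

3

(177,433,589): 177+433 > 589 → valid
(175,446,659): 175+446 ≤ 659 → not valid
(314,450,784): 314+450 ≤ 784 → not valid
(127,185,190): 127+185 > 190 → valid
(162,377,513): 162+377 > 513 → valid
(88,113,379): 88+113 ≤ 379 → not valid
3 of the 6 triples form a triangle.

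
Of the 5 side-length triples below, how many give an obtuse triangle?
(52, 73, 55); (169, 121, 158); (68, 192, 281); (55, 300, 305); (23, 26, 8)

1

(52,73,55): 52²+55² = 5729 > 5329 = 73² → acute
(169,121,158): 121²+158² = 39605 > 28561 = 169² → acute
(68,192,281): 68+192 ≤ 281, not a triangle
(55,300,305): 55²+300² = 93025 = 305² → right
(23,26,8): 8²+23² = 593 < 676 = 26² → obtuse
1 of the 5 is obtuse.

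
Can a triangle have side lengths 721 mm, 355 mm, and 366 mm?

The two shorter sides sum to 721, exactly equal to the longest side 721.
That gives only a degenerate (flat) triangle — the inequality must be strict.

No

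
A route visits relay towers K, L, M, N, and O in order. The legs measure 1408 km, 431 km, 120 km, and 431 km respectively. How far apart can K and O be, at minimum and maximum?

426 ≤ KO ≤ 2390 km

The maximum is all hops collinear in one direction: 1408 + 431 + 120 + 431 = 2390.
The longest hop is 1408; the others sum to 982. Folding the others back against it leaves at least 1408 − 982 = 426.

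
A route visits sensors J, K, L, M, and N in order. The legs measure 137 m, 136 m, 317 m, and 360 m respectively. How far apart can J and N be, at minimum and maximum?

0 ≤ JN ≤ 950 m

The maximum is all hops collinear in one direction: 137 + 136 + 317 + 360 = 950.
The longest hop is 360; the others sum to 590. Since 360 ≤ 590, the path can fold back on itself completely, so the minimum distance is 0.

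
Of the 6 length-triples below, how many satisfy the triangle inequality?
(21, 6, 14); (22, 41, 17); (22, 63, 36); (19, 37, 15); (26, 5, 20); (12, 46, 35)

(6,14,21): 6+14 ≤ 21 → not valid
(17,22,41): 17+22 ≤ 41 → not valid
(22,36,63): 22+36 ≤ 63 → not valid
(15,19,37): 15+19 ≤ 37 → not valid
(5,20,26): 5+20 ≤ 26 → not valid
(12,35,46): 12+35 > 46 → valid
1 of the 6 triples forms a triangle.

1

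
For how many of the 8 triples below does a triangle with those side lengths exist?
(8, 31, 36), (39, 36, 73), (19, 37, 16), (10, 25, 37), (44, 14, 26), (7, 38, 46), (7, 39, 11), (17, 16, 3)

(8,31,36): 8+31 > 36 → valid
(36,39,73): 36+39 > 73 → valid
(16,19,37): 16+19 ≤ 37 → not valid
(10,25,37): 10+25 ≤ 37 → not valid
(14,26,44): 14+26 ≤ 44 → not valid
(7,38,46): 7+38 ≤ 46 → not valid
(7,11,39): 7+11 ≤ 39 → not valid
(3,16,17): 3+16 > 17 → valid
3 of the 8 triples form a triangle.

3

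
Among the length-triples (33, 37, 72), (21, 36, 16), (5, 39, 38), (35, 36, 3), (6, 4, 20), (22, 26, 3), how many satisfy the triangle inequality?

(33,37,72): 33+37 ≤ 72 → not valid
(16,21,36): 16+21 > 36 → valid
(5,38,39): 5+38 > 39 → valid
(3,35,36): 3+35 > 36 → valid
(4,6,20): 4+6 ≤ 20 → not valid
(3,22,26): 3+22 ≤ 26 → not valid
3 of the 6 triples form a triangle.

3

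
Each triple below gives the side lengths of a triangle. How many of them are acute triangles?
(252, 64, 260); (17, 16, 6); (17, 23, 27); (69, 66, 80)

(252,64,260): 64²+252² = 67600 = 260² → right
(17,16,6): 6²+16² = 292 > 289 = 17² → acute
(17,23,27): 17²+23² = 818 > 729 = 27² → acute
(69,66,80): 66²+69² = 9117 > 6400 = 80² → acute
3 of the 4 are acute.

3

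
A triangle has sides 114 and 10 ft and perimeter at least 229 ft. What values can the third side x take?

Triangle inequality alone gives 104 < x < 124.
The perimeter condition gives x ≥ 229 − 114 − 10 = 105.
Intersecting the two: 105 ≤ x < 124.

105 ≤ x < 124 ft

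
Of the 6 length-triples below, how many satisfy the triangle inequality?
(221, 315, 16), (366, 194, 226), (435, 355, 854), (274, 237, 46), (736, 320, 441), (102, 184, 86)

(16,221,315): 16+221 ≤ 315 → not valid
(194,226,366): 194+226 > 366 → valid
(355,435,854): 355+435 ≤ 854 → not valid
(46,237,274): 46+237 > 274 → valid
(320,441,736): 320+441 > 736 → valid
(86,102,184): 86+102 > 184 → valid
4 of the 6 triples form a triangle.

4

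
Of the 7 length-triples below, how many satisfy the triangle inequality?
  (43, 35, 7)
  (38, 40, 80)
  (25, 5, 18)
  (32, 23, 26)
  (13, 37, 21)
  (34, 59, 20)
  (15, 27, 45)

1

(7,35,43): 7+35 ≤ 43 → not valid
(38,40,80): 38+40 ≤ 80 → not valid
(5,18,25): 5+18 ≤ 25 → not valid
(23,26,32): 23+26 > 32 → valid
(13,21,37): 13+21 ≤ 37 → not valid
(20,34,59): 20+34 ≤ 59 → not valid
(15,27,45): 15+27 ≤ 45 → not valid
1 of the 7 triples forms a triangle.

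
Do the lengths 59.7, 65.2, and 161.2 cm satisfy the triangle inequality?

The longest side is 161.2, but the other two sum to only 124.9.
124.9 < 161.2, so the triangle inequality fails.

No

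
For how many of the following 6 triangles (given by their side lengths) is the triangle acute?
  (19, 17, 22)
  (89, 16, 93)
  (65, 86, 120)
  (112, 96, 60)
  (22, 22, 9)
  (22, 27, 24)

4

(19,17,22): 17²+19² = 650 > 484 = 22² → acute
(89,16,93): 16²+89² = 8177 < 8649 = 93² → obtuse
(65,86,120): 65²+86² = 11621 < 14400 = 120² → obtuse
(112,96,60): 60²+96² = 12816 > 12544 = 112² → acute
(22,22,9): 9²+22² = 565 > 484 = 22² → acute
(22,27,24): 22²+24² = 1060 > 729 = 27² → acute
4 of the 6 are acute.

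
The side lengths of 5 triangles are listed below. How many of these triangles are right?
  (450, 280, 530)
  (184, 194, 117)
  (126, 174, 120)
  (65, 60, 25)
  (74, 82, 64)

3

(450,280,530): 280²+450² = 280900 = 530² → right
(184,194,117): 117²+184² = 47545 > 37636 = 194² → acute
(126,174,120): 120²+126² = 30276 = 174² → right
(65,60,25): 25²+60² = 4225 = 65² → right
(74,82,64): 64²+74² = 9572 > 6724 = 82² → acute
3 of the 5 are right.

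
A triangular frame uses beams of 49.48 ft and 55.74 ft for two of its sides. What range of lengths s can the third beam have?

6.26 < s < 105.22 (ft)

By the triangle inequality, s must be less than 49.48 + 55.74 = 105.22 and greater than |49.48 − 55.74| = 6.26.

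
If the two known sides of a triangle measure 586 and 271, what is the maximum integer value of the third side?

The third side must be strictly less than 586 + 271 = 857.
The largest integer below 857 is 856.

856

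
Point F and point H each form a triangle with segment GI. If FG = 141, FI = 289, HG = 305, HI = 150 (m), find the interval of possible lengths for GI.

From triangle FGI: |141 − 289| < GI < 141 + 289, i.e. 148 < GI < 430.
From triangle HGI: 155 < GI < 455.
Both must hold, so GI lies in the intersection.

155 < GI < 430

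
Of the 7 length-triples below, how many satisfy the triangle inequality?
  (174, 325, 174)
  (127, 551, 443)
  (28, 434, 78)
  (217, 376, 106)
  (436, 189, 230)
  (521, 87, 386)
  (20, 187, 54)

2

(174,174,325): 174+174 > 325 → valid
(127,443,551): 127+443 > 551 → valid
(28,78,434): 28+78 ≤ 434 → not valid
(106,217,376): 106+217 ≤ 376 → not valid
(189,230,436): 189+230 ≤ 436 → not valid
(87,386,521): 87+386 ≤ 521 → not valid
(20,54,187): 20+54 ≤ 187 → not valid
2 of the 7 triples form a triangle.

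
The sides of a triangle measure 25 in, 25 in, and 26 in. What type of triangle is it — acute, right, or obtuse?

acute

Compare the square of the longest side to the sum of squares of the other two: 25² + 25² = 1250 > 676 = 26².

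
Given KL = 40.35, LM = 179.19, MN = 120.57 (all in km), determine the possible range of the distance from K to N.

The maximum is all hops collinear in one direction: 40.35 + 179.19 + 120.57 = 340.11.
The longest hop is 179.19; the others sum to 160.92. Folding the others back against it leaves at least 179.19 − 160.92 = 18.27.

18.27 ≤ KN ≤ 340.11 km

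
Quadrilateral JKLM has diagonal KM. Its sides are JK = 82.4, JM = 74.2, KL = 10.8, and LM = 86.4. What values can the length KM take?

75.6 < KM < 97.2

From triangle JKM: |82.4 − 74.2| < KM < 82.4 + 74.2, i.e. 8.2 < KM < 156.6.
From triangle LKM: 75.6 < KM < 97.2.
Both must hold, so KM lies in the intersection.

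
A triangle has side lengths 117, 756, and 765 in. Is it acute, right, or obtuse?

Compare the square of the longest side to the sum of squares of the other two: 117² + 756² = 585225 = 765².

right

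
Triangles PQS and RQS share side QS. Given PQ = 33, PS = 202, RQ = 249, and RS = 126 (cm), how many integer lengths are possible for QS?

From triangle PQS: 169 < QS < 235.
From triangle RQS: 123 < QS < 375.
Intersection: 169 < QS < 235, so integers 170 through 234: 65 values.

65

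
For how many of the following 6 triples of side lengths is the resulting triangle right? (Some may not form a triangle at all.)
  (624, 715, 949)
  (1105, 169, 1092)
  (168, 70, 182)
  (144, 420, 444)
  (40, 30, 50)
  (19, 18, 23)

(624,715,949): 624²+715² = 900601 = 949² → right
(1105,169,1092): 169²+1092² = 1221025 = 1105² → right
(168,70,182): 70²+168² = 33124 = 182² → right
(144,420,444): 144²+420² = 197136 = 444² → right
(40,30,50): 30²+40² = 2500 = 50² → right
(19,18,23): 18²+19² = 685 > 529 = 23² → acute
5 of the 6 are right.

5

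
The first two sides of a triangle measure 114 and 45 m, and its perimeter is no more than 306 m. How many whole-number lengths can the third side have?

Triangle inequality: 69 < x < 159. Perimeter ≤ 306 gives x ≤ 306 − 114 − 45 = 147.
So 69 < x ≤ 147; integers 70 through 147: 78 values.

78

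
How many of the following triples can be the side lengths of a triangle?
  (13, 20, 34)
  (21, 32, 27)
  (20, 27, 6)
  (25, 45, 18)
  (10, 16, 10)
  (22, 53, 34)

(13,20,34): 13+20 ≤ 34 → not valid
(21,27,32): 21+27 > 32 → valid
(6,20,27): 6+20 ≤ 27 → not valid
(18,25,45): 18+25 ≤ 45 → not valid
(10,10,16): 10+10 > 16 → valid
(22,34,53): 22+34 > 53 → valid
3 of the 6 triples form a triangle.

3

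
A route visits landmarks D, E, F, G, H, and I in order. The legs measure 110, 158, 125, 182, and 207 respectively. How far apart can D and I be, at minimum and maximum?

The maximum is all hops collinear in one direction: 110 + 158 + 125 + 182 + 207 = 782.
The longest hop is 207; the others sum to 575. Since 207 ≤ 575, the path can fold back on itself completely, so the minimum distance is 0.

0 ≤ DI ≤ 782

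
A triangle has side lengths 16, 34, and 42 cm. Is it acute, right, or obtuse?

Compare the square of the longest side to the sum of squares of the other two: 16² + 34² = 1412 < 1764 = 42².

obtuse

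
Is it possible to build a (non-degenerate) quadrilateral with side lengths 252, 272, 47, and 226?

A quadrilateral exists iff every side is shorter than the sum of the others — equivalently, the longest side is less than the sum of the rest.
Longest side 272 < 525 (sum of the remaining 3), so yes.

Yes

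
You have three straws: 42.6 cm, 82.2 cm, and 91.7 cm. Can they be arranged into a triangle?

The longest side is 91.7, and the other two sum to 124.8.
Since 124.8 > 91.7, the triangle inequality holds.

Yes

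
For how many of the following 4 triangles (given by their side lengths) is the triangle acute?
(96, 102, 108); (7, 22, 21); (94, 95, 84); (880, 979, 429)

3

(96,102,108): 96²+102² = 19620 > 11664 = 108² → acute
(7,22,21): 7²+21² = 490 > 484 = 22² → acute
(94,95,84): 84²+94² = 15892 > 9025 = 95² → acute
(880,979,429): 429²+880² = 958441 = 979² → right
3 of the 4 are acute.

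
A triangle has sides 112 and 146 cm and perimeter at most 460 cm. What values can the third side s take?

Triangle inequality alone gives 34 < s < 258.
The perimeter condition gives s ≤ 460 − 112 − 146 = 202.
Intersecting the two: 34 < s ≤ 202.

34 < s ≤ 202 cm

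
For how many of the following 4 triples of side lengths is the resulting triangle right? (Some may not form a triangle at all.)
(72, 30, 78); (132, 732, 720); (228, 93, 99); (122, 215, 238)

2

(72,30,78): 30²+72² = 6084 = 78² → right
(132,732,720): 132²+720² = 535824 = 732² → right
(228,93,99): 93+99 ≤ 228, not a triangle
(122,215,238): 122²+215² = 61109 > 56644 = 238² → acute
2 of the 4 are right.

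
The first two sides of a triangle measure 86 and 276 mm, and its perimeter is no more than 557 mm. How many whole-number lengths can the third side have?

Triangle inequality: 190 < x < 362. Perimeter ≤ 557 gives x ≤ 557 − 86 − 276 = 195.
So 190 < x ≤ 195; integers 191 through 195: 5 values.

5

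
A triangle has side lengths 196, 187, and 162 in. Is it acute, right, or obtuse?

acute

Compare the square of the longest side to the sum of squares of the other two: 162² + 187² = 61213 > 38416 = 196².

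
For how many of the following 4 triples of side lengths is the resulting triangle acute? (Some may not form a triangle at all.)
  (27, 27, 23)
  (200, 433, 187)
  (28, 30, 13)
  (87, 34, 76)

(27,27,23): 23²+27² = 1258 > 729 = 27² → acute
(200,433,187): 187+200 ≤ 433, not a triangle
(28,30,13): 13²+28² = 953 > 900 = 30² → acute
(87,34,76): 34²+76² = 6932 < 7569 = 87² → obtuse
2 of the 4 are acute.

2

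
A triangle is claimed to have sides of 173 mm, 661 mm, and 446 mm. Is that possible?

No

The longest side is 661, but the other two sum to only 619.
619 < 661, so the triangle inequality fails.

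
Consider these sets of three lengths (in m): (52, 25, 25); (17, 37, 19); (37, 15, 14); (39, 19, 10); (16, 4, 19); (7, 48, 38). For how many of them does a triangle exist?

(25,25,52): 25+25 ≤ 52 → not valid
(17,19,37): 17+19 ≤ 37 → not valid
(14,15,37): 14+15 ≤ 37 → not valid
(10,19,39): 10+19 ≤ 39 → not valid
(4,16,19): 4+16 > 19 → valid
(7,38,48): 7+38 ≤ 48 → not valid
1 of the 6 triples forms a triangle.

1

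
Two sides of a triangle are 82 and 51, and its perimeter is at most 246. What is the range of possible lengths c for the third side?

31 < c ≤ 113

Triangle inequality alone gives 31 < c < 133.
The perimeter condition gives c ≤ 246 − 82 − 51 = 113.
Intersecting the two: 31 < c ≤ 113.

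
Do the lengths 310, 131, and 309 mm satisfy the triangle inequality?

Yes

The longest side is 310, and the other two sum to 440.
Since 440 > 310, the triangle inequality holds.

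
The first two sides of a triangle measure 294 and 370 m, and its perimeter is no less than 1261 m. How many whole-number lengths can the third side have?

Triangle inequality: 76 < x < 664. Perimeter ≥ 1261 gives x ≥ 1261 − 294 − 370 = 597.
So 597 ≤ x < 664; integers 597 through 663: 67 values.

67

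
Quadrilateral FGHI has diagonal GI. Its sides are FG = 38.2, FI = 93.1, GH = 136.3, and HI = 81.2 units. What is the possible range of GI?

From triangle FGI: |38.2 − 93.1| < GI < 38.2 + 93.1, i.e. 54.9 < GI < 131.3.
From triangle HGI: 55.1 < GI < 217.5.
Both must hold, so GI lies in the intersection.

55.1 < GI < 131.3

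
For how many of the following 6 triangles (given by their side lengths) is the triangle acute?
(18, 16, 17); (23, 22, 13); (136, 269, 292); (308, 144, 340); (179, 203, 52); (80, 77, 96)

(18,16,17): 16²+17² = 545 > 324 = 18² → acute
(23,22,13): 13²+22² = 653 > 529 = 23² → acute
(136,269,292): 136²+269² = 90857 > 85264 = 292² → acute
(308,144,340): 144²+308² = 115600 = 340² → right
(179,203,52): 52²+179² = 34745 < 41209 = 203² → obtuse
(80,77,96): 77²+80² = 12329 > 9216 = 96² → acute
4 of the 6 are acute.

4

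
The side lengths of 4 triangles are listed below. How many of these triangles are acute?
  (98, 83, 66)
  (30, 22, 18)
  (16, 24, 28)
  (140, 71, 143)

(98,83,66): 66²+83² = 11245 > 9604 = 98² → acute
(30,22,18): 18²+22² = 808 < 900 = 30² → obtuse
(16,24,28): 16²+24² = 832 > 784 = 28² → acute
(140,71,143): 71²+140² = 24641 > 20449 = 143² → acute
3 of the 4 are acute.

3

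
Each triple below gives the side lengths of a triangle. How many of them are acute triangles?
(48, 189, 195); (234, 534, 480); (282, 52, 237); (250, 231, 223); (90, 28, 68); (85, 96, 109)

2

(48,189,195): 48²+189² = 38025 = 195² → right
(234,534,480): 234²+480² = 285156 = 534² → right
(282,52,237): 52²+237² = 58873 < 79524 = 282² → obtuse
(250,231,223): 223²+231² = 103090 > 62500 = 250² → acute
(90,28,68): 28²+68² = 5408 < 8100 = 90² → obtuse
(85,96,109): 85²+96² = 16441 > 11881 = 109² → acute
2 of the 6 are acute.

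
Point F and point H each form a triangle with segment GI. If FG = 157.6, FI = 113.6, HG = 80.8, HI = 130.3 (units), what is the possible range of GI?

49.5 < GI < 211.1

From triangle FGI: |157.6 − 113.6| < GI < 157.6 + 113.6, i.e. 44.0 < GI < 271.2.
From triangle HGI: 49.5 < GI < 211.1.
Both must hold, so GI lies in the intersection.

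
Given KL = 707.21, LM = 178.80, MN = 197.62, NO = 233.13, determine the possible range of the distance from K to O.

97.66 ≤ KO ≤ 1316.76

The maximum is all hops collinear in one direction: 707.21 + 178.80 + 197.62 + 233.13 = 1316.76.
The longest hop is 707.21; the others sum to 609.55. Folding the others back against it leaves at least 707.21 − 609.55 = 97.66.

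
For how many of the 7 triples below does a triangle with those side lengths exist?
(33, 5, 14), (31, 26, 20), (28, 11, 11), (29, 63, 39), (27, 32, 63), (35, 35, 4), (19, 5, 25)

(5,14,33): 5+14 ≤ 33 → not valid
(20,26,31): 20+26 > 31 → valid
(11,11,28): 11+11 ≤ 28 → not valid
(29,39,63): 29+39 > 63 → valid
(27,32,63): 27+32 ≤ 63 → not valid
(4,35,35): 4+35 > 35 → valid
(5,19,25): 5+19 ≤ 25 → not valid
3 of the 7 triples form a triangle.

3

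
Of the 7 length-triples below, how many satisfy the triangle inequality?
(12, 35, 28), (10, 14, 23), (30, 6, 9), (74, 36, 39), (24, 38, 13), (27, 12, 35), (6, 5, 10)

(12,28,35): 12+28 > 35 → valid
(10,14,23): 10+14 > 23 → valid
(6,9,30): 6+9 ≤ 30 → not valid
(36,39,74): 36+39 > 74 → valid
(13,24,38): 13+24 ≤ 38 → not valid
(12,27,35): 12+27 > 35 → valid
(5,6,10): 5+6 > 10 → valid
5 of the 7 triples form a triangle.

5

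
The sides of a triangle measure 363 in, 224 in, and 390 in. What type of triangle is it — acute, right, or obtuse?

acute

Compare the square of the longest side to the sum of squares of the other two: 224² + 363² = 181945 > 152100 = 390².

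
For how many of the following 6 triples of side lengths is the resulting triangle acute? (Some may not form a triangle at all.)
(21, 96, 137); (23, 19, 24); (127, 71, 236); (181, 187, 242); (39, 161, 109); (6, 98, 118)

(21,96,137): 21+96 ≤ 137, not a triangle
(23,19,24): 19²+23² = 890 > 576 = 24² → acute
(127,71,236): 71+127 ≤ 236, not a triangle
(181,187,242): 181²+187² = 67730 > 58564 = 242² → acute
(39,161,109): 39+109 ≤ 161, not a triangle
(6,98,118): 6+98 ≤ 118, not a triangle
2 of the 6 are acute.

2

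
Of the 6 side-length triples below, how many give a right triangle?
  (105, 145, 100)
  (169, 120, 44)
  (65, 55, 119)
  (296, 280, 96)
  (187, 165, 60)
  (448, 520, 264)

3

(105,145,100): 100²+105² = 21025 = 145² → right
(169,120,44): 44+120 ≤ 169, not a triangle
(65,55,119): 55²+65² = 7250 < 14161 = 119² → obtuse
(296,280,96): 96²+280² = 87616 = 296² → right
(187,165,60): 60²+165² = 30825 < 34969 = 187² → obtuse
(448,520,264): 264²+448² = 270400 = 520² → right
3 of the 6 are right.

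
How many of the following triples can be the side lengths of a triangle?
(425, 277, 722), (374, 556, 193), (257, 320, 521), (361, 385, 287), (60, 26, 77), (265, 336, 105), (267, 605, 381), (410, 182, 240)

7

(277,425,722): 277+425 ≤ 722 → not valid
(193,374,556): 193+374 > 556 → valid
(257,320,521): 257+320 > 521 → valid
(287,361,385): 287+361 > 385 → valid
(26,60,77): 26+60 > 77 → valid
(105,265,336): 105+265 > 336 → valid
(267,381,605): 267+381 > 605 → valid
(182,240,410): 182+240 > 410 → valid
7 of the 8 triples form a triangle.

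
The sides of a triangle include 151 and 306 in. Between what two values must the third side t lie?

155 < t < 457 (in)

By the triangle inequality, t must be less than 151 + 306 = 457 and greater than |151 − 306| = 155.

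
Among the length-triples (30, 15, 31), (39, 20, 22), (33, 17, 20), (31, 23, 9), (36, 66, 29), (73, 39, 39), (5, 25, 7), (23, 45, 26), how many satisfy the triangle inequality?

(15,30,31): 15+30 > 31 → valid
(20,22,39): 20+22 > 39 → valid
(17,20,33): 17+20 > 33 → valid
(9,23,31): 9+23 > 31 → valid
(29,36,66): 29+36 ≤ 66 → not valid
(39,39,73): 39+39 > 73 → valid
(5,7,25): 5+7 ≤ 25 → not valid
(23,26,45): 23+26 > 45 → valid
6 of the 8 triples form a triangle.

6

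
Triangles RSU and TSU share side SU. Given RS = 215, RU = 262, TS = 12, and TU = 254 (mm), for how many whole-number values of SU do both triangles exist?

From triangle RSU: 47 < SU < 477.
From triangle TSU: 242 < SU < 266.
Intersection: 242 < SU < 266, so integers 243 through 265: 23 values.

23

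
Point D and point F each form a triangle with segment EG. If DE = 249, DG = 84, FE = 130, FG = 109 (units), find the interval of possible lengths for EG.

165 < EG < 239

From triangle DEG: |249 − 84| < EG < 249 + 84, i.e. 165 < EG < 333.
From triangle FEG: 21 < EG < 239.
Both must hold, so EG lies in the intersection.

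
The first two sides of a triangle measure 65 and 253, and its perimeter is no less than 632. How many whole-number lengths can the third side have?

Triangle inequality: 188 < x < 318. Perimeter ≥ 632 gives x ≥ 632 − 65 − 253 = 314.
So 314 ≤ x < 318; integers 314 through 317: 4 values.

4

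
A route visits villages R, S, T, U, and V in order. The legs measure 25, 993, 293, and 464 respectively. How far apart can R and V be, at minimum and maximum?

The maximum is all hops collinear in one direction: 25 + 993 + 293 + 464 = 1775.
The longest hop is 993; the others sum to 782. Folding the others back against it leaves at least 993 − 782 = 211.

211 ≤ RV ≤ 1775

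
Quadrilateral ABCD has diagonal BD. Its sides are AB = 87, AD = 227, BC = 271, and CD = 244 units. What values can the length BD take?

140 < BD < 314

From triangle ABD: |87 − 227| < BD < 87 + 227, i.e. 140 < BD < 314.
From triangle CBD: 27 < BD < 515.
Both must hold, so BD lies in the intersection.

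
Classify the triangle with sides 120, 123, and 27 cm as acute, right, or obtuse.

right

Compare the square of the longest side to the sum of squares of the other two: 27² + 120² = 15129 = 123².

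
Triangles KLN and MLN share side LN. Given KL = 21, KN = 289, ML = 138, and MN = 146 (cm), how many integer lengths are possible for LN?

15

From triangle KLN: 268 < LN < 310.
From triangle MLN: 8 < LN < 284.
Intersection: 268 < LN < 284, so integers 269 through 283: 15 values.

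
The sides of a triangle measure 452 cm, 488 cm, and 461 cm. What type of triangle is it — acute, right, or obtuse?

Compare the square of the longest side to the sum of squares of the other two: 452² + 461² = 416825 > 238144 = 488².

acute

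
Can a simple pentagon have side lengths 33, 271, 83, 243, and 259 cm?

Yes

A pentagon exists iff every side is shorter than the sum of the others — equivalently, the longest side is less than the sum of the rest.
Longest side 271 < 618 (sum of the remaining 4), so yes.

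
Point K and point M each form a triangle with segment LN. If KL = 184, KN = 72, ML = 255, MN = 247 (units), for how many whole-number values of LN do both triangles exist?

143

From triangle KLN: 112 < LN < 256.
From triangle MLN: 8 < LN < 502.
Intersection: 112 < LN < 256, so integers 113 through 255: 143 values.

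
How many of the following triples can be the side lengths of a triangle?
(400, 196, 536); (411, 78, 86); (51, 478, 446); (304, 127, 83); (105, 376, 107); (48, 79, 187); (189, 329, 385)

(196,400,536): 196+400 > 536 → valid
(78,86,411): 78+86 ≤ 411 → not valid
(51,446,478): 51+446 > 478 → valid
(83,127,304): 83+127 ≤ 304 → not valid
(105,107,376): 105+107 ≤ 376 → not valid
(48,79,187): 48+79 ≤ 187 → not valid
(189,329,385): 189+329 > 385 → valid
3 of the 7 triples form a triangle.

3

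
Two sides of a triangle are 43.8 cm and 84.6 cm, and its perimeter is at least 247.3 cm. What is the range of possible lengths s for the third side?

Triangle inequality alone gives 40.8 < s < 128.4.
The perimeter condition gives s ≥ 247.3 − 43.8 − 84.6 = 118.9.
Intersecting the two: 118.9 ≤ s < 128.4.

118.9 ≤ s < 128.4 cm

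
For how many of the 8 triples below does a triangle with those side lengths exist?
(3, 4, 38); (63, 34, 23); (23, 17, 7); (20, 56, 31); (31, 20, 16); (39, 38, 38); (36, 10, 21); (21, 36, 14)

3

(3,4,38): 3+4 ≤ 38 → not valid
(23,34,63): 23+34 ≤ 63 → not valid
(7,17,23): 7+17 > 23 → valid
(20,31,56): 20+31 ≤ 56 → not valid
(16,20,31): 16+20 > 31 → valid
(38,38,39): 38+38 > 39 → valid
(10,21,36): 10+21 ≤ 36 → not valid
(14,21,36): 14+21 ≤ 36 → not valid
3 of the 8 triples form a triangle.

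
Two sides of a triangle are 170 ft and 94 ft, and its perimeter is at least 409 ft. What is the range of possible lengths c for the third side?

Triangle inequality alone gives 76 < c < 264.
The perimeter condition gives c ≥ 409 − 170 − 94 = 145.
Intersecting the two: 145 ≤ c < 264.

145 ≤ c < 264 ft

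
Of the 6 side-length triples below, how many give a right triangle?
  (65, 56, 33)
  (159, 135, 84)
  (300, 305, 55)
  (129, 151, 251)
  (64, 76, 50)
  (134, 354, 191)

3

(65,56,33): 33²+56² = 4225 = 65² → right
(159,135,84): 84²+135² = 25281 = 159² → right
(300,305,55): 55²+300² = 93025 = 305² → right
(129,151,251): 129²+151² = 39442 < 63001 = 251² → obtuse
(64,76,50): 50²+64² = 6596 > 5776 = 76² → acute
(134,354,191): 134+191 ≤ 354, not a triangle
3 of the 6 are right.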